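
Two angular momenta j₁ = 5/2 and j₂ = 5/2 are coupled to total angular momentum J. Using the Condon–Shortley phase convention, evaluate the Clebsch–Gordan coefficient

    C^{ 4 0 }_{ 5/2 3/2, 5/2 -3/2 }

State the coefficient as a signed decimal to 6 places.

+√(9/28) = +0.566947

j₁+j₂−J=1  J+j₁−j₂=4  J−j₁+j₂=4  j₁+j₂+J+1=10
(j₁±m₁, j₂±m₂, J±M) = (4,1,1,4,4,4)
P² = 82944/175
sum k=0..1:
  [0] +1/36 = 1/36
  [1] −1/576 = -1/576
S = 5/192
C² = P²·S² = 9/28 ; C = +0.566947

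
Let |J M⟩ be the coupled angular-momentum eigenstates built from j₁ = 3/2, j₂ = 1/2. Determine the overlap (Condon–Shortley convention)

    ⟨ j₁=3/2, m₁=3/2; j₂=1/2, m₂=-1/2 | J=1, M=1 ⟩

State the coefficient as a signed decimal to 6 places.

triangle: 1!*2!*0!/4! = 2/24
(j±m)!: 3!*0!*0!*1!*2!*0! = 12
prefactor² = (2J+1)*Δ*N² = 3
  k=0: +1/(0!*1!*0!*0!*2!*0!) = 1/2
Σ = 1/2  ⇒  CG² = 3*1/2² = 3/4
CG = +√(3/4) = +0.866025

+0.866025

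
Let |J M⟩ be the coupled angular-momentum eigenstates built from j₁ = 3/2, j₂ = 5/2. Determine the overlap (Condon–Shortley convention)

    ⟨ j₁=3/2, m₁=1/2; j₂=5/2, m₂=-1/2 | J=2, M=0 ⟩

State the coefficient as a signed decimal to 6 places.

√[5·2!1!3!/7! · 2!1!2!3!2!2!] = √(8/7)
  +(−1)^0/∏(0,2,1,2,0,1)! = 1/4  (running 1/4)
  +(−1)^1/∏(1,1,0,1,1,2)! = -1/2  (running -1/4)
⟨..|..⟩ = √(8/7)·(-1/4) = -0.267261

−√(1/14) ≈ -0.267261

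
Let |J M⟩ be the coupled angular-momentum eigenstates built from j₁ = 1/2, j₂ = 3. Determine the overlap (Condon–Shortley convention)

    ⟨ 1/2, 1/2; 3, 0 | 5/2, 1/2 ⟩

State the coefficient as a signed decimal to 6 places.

+0.654654

triangle: 1!×0!×5!/7! = 120/5040
(j±m)!: 1!×0!×3!×3!×3!×2! = 432
prefactor² = (2J+1)×Δ×N² = 432/7
  k=0: +1/(0!×1!×0!×3!×0!×2!) = 1/12
Σ = 1/12  ⇒  CG² = 432/7×1/12² = 3/7
CG = +√(3/7) = +0.654654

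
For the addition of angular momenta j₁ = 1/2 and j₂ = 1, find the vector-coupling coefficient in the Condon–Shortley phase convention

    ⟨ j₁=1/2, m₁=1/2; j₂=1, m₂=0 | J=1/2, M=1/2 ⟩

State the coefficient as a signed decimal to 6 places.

+0.577350

triangle: 1!×0!×1!/3! = 1/6
(j±m)!: 1!×0!×1!×1!×1!×0! = 1
prefactor² = (2J+1)×Δ×N² = 1/3
  k=0: +1/(0!×1!×0!×1!×0!×0!) = 1
Σ = 1  ⇒  CG² = 1/3×1² = 1/3
CG = +√(1/3) = +0.577350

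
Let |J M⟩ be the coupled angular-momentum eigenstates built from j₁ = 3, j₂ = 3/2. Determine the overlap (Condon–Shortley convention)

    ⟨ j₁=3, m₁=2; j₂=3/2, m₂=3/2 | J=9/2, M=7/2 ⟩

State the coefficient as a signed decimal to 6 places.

triangle: 0!*6!*3!/10! = 4320/3628800
(j±m)!: 5!*1!*3!*0!*8!*1! = 29030400
prefactor² = (2J+1)*Δ*N² = 345600
  k=0: +1/(0!*0!*1!*3!*5!*0!) = 1/720
Σ = 1/720  ⇒  CG² = 345600*1/720² = 2/3
CG = +√(2/3) = +0.816497

+√(2/3) = +0.816497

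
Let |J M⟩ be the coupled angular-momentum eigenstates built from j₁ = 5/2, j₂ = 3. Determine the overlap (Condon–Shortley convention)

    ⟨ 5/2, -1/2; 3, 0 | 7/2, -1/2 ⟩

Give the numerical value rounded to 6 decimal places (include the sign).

√[8·2!3!4!/10! · 2!3!3!3!3!4!] = √(6912/175)
  +(−1)^0/∏(0,2,3,3,0,1)! = 1/72  (running 1/72)
  +(−1)^1/∏(1,1,2,2,1,2)! = -1/8  (running -1/9)
  +(−1)^2/∏(2,0,1,1,2,3)! = 1/24  (running -5/72)
⟨..|..⟩ = √(6912/175)·(-5/72) = -0.436436

-0.436436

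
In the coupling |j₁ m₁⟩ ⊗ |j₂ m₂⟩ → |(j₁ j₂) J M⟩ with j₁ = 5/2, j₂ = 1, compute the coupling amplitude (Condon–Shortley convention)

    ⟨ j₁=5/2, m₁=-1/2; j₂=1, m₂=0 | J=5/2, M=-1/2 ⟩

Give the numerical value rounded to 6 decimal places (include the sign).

√[6·1!4!1!/7! · 2!3!1!1!2!3!] = √(144/35)
  +(−1)^0/∏(0,1,3,1,1,0)! = 1/6  (running 1/6)
  +(−1)^1/∏(1,0,2,0,2,1)! = -1/4  (running -1/12)
⟨..|..⟩ = √(144/35)·(-1/12) = -0.169031

-0.169031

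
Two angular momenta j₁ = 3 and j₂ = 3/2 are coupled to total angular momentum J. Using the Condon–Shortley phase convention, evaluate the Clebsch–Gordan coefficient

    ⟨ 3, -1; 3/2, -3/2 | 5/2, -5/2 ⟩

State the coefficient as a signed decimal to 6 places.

+0.327327  (= +√(3/28))

triangle: 2!·4!·1!/8! = 48/40320
(j±m)!: 2!·4!·0!·3!·0!·5! = 34560
prefactor² = (2J+1)·Δ·N² = 1728/7
  k=0: +1/(0!·2!·4!·0!·0!·1!) = 1/48
Σ = 1/48  ⇒  CG² = 1728/7·1/48² = 3/28
CG = +√(3/28) = +0.327327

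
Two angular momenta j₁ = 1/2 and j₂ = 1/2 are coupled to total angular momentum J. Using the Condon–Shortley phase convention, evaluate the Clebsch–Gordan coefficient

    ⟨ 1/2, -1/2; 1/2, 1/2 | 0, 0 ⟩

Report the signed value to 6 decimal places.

√[1·1!0!0!/2! · 0!1!1!0!0!0!] = √(1/2)
  +(−1)^1/∏(1,0,0,0,0,0)! = -1  (running -1)
⟨..|..⟩ = √(1/2)·(-1) = -0.707107

−√(1/2) = -0.707107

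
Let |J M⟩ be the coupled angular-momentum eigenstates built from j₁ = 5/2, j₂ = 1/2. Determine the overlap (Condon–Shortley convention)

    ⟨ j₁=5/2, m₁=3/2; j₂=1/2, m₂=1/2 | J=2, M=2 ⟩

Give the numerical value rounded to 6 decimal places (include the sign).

-0.408248  (= −√(1/6))

triangle: 1!·4!·0!/6! = 24/720
(j±m)!: 4!·1!·1!·0!·4!·0! = 576
prefactor² = (2J+1)·Δ·N² = 96
  k=1: −1/(1!·0!·0!·0!·4!·0!) = -1/24
Σ = -1/24  ⇒  CG² = 96·(-1/24)² = 1/6
CG = −√(1/6) = -0.408248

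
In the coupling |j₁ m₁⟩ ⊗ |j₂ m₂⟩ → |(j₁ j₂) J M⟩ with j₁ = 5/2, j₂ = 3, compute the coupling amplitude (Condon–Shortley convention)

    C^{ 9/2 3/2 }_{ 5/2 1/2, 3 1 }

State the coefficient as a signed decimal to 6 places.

-0.147122

√[10·1!4!5!/11! · 3!2!4!2!6!3!] = √(138240/77)
  +(−1)^0/∏(0,1,2,4,2,1)! = 1/96  (running 1/96)
  +(−1)^1/∏(1,0,1,3,3,2)! = -1/72  (running -1/288)
⟨..|..⟩ = √(138240/77)·(-1/288) = -0.147122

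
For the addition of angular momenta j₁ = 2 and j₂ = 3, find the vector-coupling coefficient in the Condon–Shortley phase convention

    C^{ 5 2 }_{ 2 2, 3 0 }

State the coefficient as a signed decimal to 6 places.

triangle: 0!·4!·6!/11! = 17280/39916800
(j±m)!: 4!·0!·3!·3!·7!·3! = 26127360
prefactor² = (2J+1)·Δ·N² = 124416
  k=0: +1/(0!·0!·0!·3!·4!·3!) = 1/864
Σ = 1/864  ⇒  CG² = 124416·1/864² = 1/6
CG = +√(1/6) = +0.408248

+√(1/6) = +0.408248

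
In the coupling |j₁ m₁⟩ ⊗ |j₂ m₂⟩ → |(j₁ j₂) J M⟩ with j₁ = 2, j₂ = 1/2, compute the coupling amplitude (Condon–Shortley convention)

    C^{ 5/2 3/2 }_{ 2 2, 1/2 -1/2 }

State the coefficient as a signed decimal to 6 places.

+√(1/5) = +0.447214

j₁+j₂−J=0  J+j₁−j₂=4  J−j₁+j₂=1  j₁+j₂+J+1=6
(j₁±m₁, j₂±m₂, J±M) = (4,0,0,1,4,1)
P² = 576/5
sum k=0..0:
  [0] +1/24 = 1/24
S = 1/24
C² = P²·S² = 1/5 ; C = +0.447214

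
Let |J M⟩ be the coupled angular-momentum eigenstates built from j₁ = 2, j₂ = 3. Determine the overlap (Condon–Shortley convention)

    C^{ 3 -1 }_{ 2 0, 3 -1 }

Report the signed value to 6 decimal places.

√[7·2!2!4!/9! · 2!2!2!4!2!4!] = √(256/15)
  +(−1)^0/∏(0,2,2,2,0,2)! = 1/16  (running 1/16)
  +(−1)^1/∏(1,1,1,1,1,3)! = -1/6  (running -5/48)
  +(−1)^2/∏(2,0,0,0,2,4)! = 1/96  (running -3/32)
⟨..|..⟩ = √(256/15)·(-3/32) = -0.387298

-0.387298  (= −√(3/20))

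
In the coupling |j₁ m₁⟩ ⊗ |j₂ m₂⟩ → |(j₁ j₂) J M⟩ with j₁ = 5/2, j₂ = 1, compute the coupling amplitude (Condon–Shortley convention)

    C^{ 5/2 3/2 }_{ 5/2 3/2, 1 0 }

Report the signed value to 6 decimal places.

+0.507093

triangle: 1!·4!·1!/7! = 24/5040
(j±m)!: 4!·1!·1!·1!·4!·1! = 576
prefactor² = (2J+1)·Δ·N² = 576/35
  k=0: +1/(0!·1!·1!·1!·3!·0!) = 1/6
  k=1: −1/(1!·0!·0!·0!·4!·1!) = -1/24
Σ = 1/8  ⇒  CG² = 576/35·1/8² = 9/35
CG = +√(9/35) = +0.507093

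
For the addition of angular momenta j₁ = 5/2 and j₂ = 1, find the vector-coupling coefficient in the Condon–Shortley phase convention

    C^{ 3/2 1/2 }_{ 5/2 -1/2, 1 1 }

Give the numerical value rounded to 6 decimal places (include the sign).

j₁+j₂−J=2  J+j₁−j₂=3  J−j₁+j₂=0  j₁+j₂+J+1=6
(j₁±m₁, j₂±m₂, J±M) = (2,3,2,0,2,1)
P² = 16/5
sum k=2..2:
  [2] +1/4 = 1/4
S = 1/4
C² = P²·S² = 1/5 ; C = +0.447214

+0.447214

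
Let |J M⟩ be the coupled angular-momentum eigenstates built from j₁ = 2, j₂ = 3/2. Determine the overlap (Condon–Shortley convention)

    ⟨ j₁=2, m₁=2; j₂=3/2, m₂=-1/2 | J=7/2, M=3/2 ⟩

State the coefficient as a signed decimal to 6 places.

+0.377964

j₁+j₂−J=0  J+j₁−j₂=4  J−j₁+j₂=3  j₁+j₂+J+1=8
(j₁±m₁, j₂±m₂, J±M) = (4,0,1,2,5,2)
P² = 2304/7
sum k=0..0:
  [0] +1/48 = 1/48
S = 1/48
C² = P²·S² = 1/7 ; C = +0.377964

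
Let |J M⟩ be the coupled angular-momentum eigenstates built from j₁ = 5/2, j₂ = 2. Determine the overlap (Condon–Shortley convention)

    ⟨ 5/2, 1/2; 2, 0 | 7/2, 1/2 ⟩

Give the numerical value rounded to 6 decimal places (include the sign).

√[8·1!4!3!/9! · 3!2!2!2!4!3!] = √(768/35)
  +(−1)^0/∏(0,1,2,2,2,1)! = 1/8  (running 1/8)
  +(−1)^1/∏(1,0,1,1,3,2)! = -1/12  (running 1/24)
⟨..|..⟩ = √(768/35)·(1/24) = +0.195180

+√(4/105) = +0.195180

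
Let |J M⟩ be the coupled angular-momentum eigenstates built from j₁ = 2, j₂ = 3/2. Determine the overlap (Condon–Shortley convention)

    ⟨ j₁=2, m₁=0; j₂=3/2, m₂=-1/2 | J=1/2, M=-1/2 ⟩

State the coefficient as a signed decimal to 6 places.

−√(1/5) ≈ -0.447214

j₁+j₂−J=3  J+j₁−j₂=1  J−j₁+j₂=0  j₁+j₂+J+1=5
(j₁±m₁, j₂±m₂, J±M) = (2,2,1,2,0,1)
P² = 4/5
sum k=1..1:
  [1] −1/2 = -1/2
S = -1/2
C² = P²·S² = 1/5 ; C = -0.447214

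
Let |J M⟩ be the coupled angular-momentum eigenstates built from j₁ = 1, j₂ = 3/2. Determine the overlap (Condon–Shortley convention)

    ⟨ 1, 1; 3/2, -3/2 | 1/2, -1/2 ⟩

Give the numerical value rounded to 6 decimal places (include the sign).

+√(1/2) ≈ +0.707107

√[2·2!0!1!/4! · 2!0!0!3!0!1!] = √(2)
  +(−1)^0/∏(0,2,0,0,0,1)! = 1/2  (running 1/2)
⟨..|..⟩ = √(2)·(1/2) = +0.707107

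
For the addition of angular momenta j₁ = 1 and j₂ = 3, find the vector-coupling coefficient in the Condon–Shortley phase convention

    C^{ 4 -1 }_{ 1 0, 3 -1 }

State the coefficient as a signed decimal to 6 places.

+√(15/28) = +0.731925

j₁+j₂−J=0  J+j₁−j₂=2  J−j₁+j₂=6  j₁+j₂+J+1=9
(j₁±m₁, j₂±m₂, J±M) = (1,1,2,4,3,5)
P² = 8640/7
sum k=0..0:
  [0] +1/48 = 1/48
S = 1/48
C² = P²·S² = 15/28 ; C = +0.731925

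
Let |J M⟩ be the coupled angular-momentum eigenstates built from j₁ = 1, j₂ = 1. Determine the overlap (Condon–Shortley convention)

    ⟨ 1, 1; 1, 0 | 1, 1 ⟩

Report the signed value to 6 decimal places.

√[3·1!1!1!/4! · 2!0!1!1!2!0!] = √(1/2)
  +(−1)^0/∏(0,1,0,1,1,0)! = 1  (running 1)
⟨..|..⟩ = √(1/2)·(1) = +0.707107

+√(1/2) ≈ +0.707107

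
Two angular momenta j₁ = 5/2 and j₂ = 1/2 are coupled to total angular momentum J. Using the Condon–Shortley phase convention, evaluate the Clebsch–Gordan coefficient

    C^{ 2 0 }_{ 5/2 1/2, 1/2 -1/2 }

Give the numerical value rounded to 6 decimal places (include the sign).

+0.707107

√[5·1!4!0!/6! · 3!2!0!1!2!2!] = √(8)
  +(−1)^0/∏(0,1,2,0,2,0)! = 1/4  (running 1/4)
⟨..|..⟩ = √(8)·(1/4) = +0.707107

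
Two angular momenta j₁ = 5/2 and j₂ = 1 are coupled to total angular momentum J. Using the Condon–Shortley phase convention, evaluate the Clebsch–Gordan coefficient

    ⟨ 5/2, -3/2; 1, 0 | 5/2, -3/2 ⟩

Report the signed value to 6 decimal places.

√[6·1!4!1!/7! · 1!4!1!1!1!4!] = √(576/35)
  +(−1)^0/∏(0,1,4,1,0,0)! = 1/24  (running 1/24)
  +(−1)^1/∏(1,0,3,0,1,1)! = -1/6  (running -1/8)
⟨..|..⟩ = √(576/35)·(-1/8) = -0.507093

-0.507093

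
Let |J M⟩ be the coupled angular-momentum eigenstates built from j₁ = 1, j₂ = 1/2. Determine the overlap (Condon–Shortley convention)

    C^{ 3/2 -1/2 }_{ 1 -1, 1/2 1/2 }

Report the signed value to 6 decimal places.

j₁+j₂−J=0  J+j₁−j₂=2  J−j₁+j₂=1  j₁+j₂+J+1=4
(j₁±m₁, j₂±m₂, J±M) = (0,2,1,0,1,2)
P² = 4/3
sum k=0..0:
  [0] +1/2 = 1/2
S = 1/2
C² = P²·S² = 1/3 ; C = +0.577350

+0.577350  (= +√(1/3))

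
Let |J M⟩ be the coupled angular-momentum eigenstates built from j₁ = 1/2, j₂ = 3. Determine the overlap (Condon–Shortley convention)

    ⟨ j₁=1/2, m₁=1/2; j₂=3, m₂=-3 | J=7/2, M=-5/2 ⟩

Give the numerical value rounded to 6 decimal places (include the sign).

+√(1/7) = +0.377964

j₁+j₂−J=0  J+j₁−j₂=1  J−j₁+j₂=6  j₁+j₂+J+1=8
(j₁±m₁, j₂±m₂, J±M) = (1,0,0,6,1,6)
P² = 518400/7
sum k=0..0:
  [0] +1/720 = 1/720
S = 1/720
C² = P²·S² = 1/7 ; C = +0.377964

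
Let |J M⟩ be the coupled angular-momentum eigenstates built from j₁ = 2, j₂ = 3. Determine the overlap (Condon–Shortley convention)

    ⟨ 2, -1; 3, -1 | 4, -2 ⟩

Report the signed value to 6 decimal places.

−√(1/28) = -0.188982

√[9·1!3!5!/10! · 1!3!2!4!2!6!] = √(5184/7)
  +(−1)^0/∏(0,1,3,2,0,3)! = 1/72  (running 1/72)
  +(−1)^1/∏(1,0,2,1,1,4)! = -1/48  (running -1/144)
⟨..|..⟩ = √(5184/7)·(-1/144) = -0.188982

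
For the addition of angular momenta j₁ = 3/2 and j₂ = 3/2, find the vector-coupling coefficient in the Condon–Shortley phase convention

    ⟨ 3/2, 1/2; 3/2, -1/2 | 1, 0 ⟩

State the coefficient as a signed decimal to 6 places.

-0.223607

triangle: 2!·1!·1!/5! = 2/120
(j±m)!: 2!·1!·1!·2!·1!·1! = 4
prefactor² = (2J+1)·Δ·N² = 1/5
  k=0: +1/(0!·2!·1!·1!·0!·0!) = 1/2
  k=1: −1/(1!·1!·0!·0!·1!·1!) = -1
Σ = -1/2  ⇒  CG² = 1/5·(-1/2)² = 1/20
CG = −√(1/20) = -0.223607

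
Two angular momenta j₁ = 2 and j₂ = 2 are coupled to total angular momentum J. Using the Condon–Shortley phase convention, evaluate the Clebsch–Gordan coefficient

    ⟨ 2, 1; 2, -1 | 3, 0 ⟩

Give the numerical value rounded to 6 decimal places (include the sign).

triangle: 1!·3!·3!/8! = 36/40320
(j±m)!: 3!·1!·1!·3!·3!·3! = 1296
prefactor² = (2J+1)·Δ·N² = 81/10
  k=0: +1/(0!·1!·1!·1!·2!·2!) = 1/4
  k=1: −1/(1!·0!·0!·0!·3!·3!) = -1/36
Σ = 2/9  ⇒  CG² = 81/10·2/9² = 2/5
CG = +√(2/5) = +0.632456

+0.632456  (= +√(2/5))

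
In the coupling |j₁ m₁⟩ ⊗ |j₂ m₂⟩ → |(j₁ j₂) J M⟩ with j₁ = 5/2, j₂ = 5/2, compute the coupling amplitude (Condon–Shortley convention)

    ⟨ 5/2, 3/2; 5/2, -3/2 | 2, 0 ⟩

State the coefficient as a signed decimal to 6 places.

+√(1/84) = +0.109109

√[5·3!2!2!/8! · 4!1!1!4!2!2!] = √(48/7)
  +(−1)^0/∏(0,3,1,1,1,1)! = 1/6  (running 1/6)
  +(−1)^1/∏(1,2,0,0,2,2)! = -1/8  (running 1/24)
⟨..|..⟩ = √(48/7)·(1/24) = +0.109109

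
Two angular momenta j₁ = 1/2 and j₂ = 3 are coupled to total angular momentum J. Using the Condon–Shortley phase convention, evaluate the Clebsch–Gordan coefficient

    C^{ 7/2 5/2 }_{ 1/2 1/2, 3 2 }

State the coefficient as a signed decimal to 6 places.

√[8·0!1!6!/8! · 1!0!5!1!6!1!] = √(86400/7)
  +(−1)^0/∏(0,0,0,5,1,1)! = 1/120  (running 1/120)
⟨..|..⟩ = √(86400/7)·(1/120) = +0.925820

+0.925820  (= +√(6/7))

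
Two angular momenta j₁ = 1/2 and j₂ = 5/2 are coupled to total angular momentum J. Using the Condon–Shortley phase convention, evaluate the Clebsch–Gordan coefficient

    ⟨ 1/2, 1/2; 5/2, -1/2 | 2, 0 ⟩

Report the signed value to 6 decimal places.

+√(1/2) = +0.707107

√[5·1!0!4!/6! · 1!0!2!3!2!2!] = √(8)
  +(−1)^0/∏(0,1,0,2,0,2)! = 1/4  (running 1/4)
⟨..|..⟩ = √(8)·(1/4) = +0.707107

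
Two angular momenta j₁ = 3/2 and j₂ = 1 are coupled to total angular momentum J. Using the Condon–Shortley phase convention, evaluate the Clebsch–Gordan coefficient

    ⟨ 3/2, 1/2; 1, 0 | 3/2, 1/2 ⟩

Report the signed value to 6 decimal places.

triangle: 1!×2!×1!/5! = 2/120
(j±m)!: 2!×1!×1!×1!×2!×1! = 4
prefactor² = (2J+1)×Δ×N² = 4/15
  k=0: +1/(0!×1!×1!×1!×1!×0!) = 1
  k=1: −1/(1!×0!×0!×0!×2!×1!) = -1/2
Σ = 1/2  ⇒  CG² = 4/15×1/2² = 1/15
CG = +√(1/15) = +0.258199

+√(1/15) = +0.258199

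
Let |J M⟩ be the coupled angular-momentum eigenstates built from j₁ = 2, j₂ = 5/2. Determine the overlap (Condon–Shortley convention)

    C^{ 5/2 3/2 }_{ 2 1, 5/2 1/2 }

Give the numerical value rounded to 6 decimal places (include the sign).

j₁+j₂−J=2  J+j₁−j₂=2  J−j₁+j₂=3  j₁+j₂+J+1=8
(j₁±m₁, j₂±m₂, J±M) = (3,1,3,2,4,1)
P² = 216/35
sum k=0..1:
  [0] +1/12 = 1/12
  [1] −1/4 = -1/4
S = -1/6
C² = P²·S² = 6/35 ; C = -0.414039

−√(6/35) = -0.414039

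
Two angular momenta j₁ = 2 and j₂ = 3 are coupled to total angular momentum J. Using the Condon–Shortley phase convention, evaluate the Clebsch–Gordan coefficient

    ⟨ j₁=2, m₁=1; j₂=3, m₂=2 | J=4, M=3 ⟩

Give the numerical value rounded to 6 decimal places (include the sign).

−√(1/20) = -0.223607

√[9·1!3!5!/10! · 3!1!5!1!7!1!] = √(6480)
  +(−1)^0/∏(0,1,1,5,2,0)! = 1/240  (running 1/240)
  +(−1)^1/∏(1,0,0,4,3,1)! = -1/144  (running -1/360)
⟨..|..⟩ = √(6480)·(-1/360) = -0.223607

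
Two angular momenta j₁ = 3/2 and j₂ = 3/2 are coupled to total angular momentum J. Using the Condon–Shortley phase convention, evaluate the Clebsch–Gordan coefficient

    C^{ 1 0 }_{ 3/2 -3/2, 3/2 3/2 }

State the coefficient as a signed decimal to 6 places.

j₁+j₂−J=2  J+j₁−j₂=1  J−j₁+j₂=1  j₁+j₂+J+1=5
(j₁±m₁, j₂±m₂, J±M) = (0,3,3,0,1,1)
P² = 9/5
sum k=2..2:
  [2] +1/2 = 1/2
S = 1/2
C² = P²·S² = 9/20 ; C = +0.670820

+0.670820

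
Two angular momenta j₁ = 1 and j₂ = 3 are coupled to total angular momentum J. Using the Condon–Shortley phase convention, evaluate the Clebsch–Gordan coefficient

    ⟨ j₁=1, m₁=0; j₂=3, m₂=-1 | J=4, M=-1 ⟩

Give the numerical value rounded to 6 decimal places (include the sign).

j₁+j₂−J=0  J+j₁−j₂=2  J−j₁+j₂=6  j₁+j₂+J+1=9
(j₁±m₁, j₂±m₂, J±M) = (1,1,2,4,3,5)
P² = 8640/7
sum k=0..0:
  [0] +1/48 = 1/48
S = 1/48
C² = P²·S² = 15/28 ; C = +0.731925

+√(15/28) ≈ +0.731925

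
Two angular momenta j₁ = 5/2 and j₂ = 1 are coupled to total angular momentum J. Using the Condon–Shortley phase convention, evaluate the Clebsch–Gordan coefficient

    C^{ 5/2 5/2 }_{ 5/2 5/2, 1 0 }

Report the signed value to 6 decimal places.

+√(5/7) ≈ +0.845154

j₁+j₂−J=1  J+j₁−j₂=4  J−j₁+j₂=1  j₁+j₂+J+1=7
(j₁±m₁, j₂±m₂, J±M) = (5,0,1,1,5,0)
P² = 2880/7
sum k=0..0:
  [0] +1/24 = 1/24
S = 1/24
C² = P²·S² = 5/7 ; C = +0.845154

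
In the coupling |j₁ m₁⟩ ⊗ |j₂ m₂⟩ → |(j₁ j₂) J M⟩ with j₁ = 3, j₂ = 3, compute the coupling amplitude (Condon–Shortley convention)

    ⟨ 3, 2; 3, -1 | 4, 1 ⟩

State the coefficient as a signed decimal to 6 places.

+0.455842

√[9·2!4!4!/11! · 5!1!2!4!5!3!] = √(82944/77)
  +(−1)^0/∏(0,2,1,2,3,2)! = 1/48  (running 1/48)
  +(−1)^1/∏(1,1,0,1,4,3)! = -1/144  (running 1/72)
⟨..|..⟩ = √(82944/77)·(1/72) = +0.455842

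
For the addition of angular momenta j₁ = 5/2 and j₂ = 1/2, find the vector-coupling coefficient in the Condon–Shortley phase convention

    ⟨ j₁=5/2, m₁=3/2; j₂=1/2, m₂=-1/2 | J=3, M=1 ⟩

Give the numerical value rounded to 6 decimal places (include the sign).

triangle: 0!×5!×1!/7! = 120/5040
(j±m)!: 4!×1!×0!×1!×4!×2! = 1152
prefactor² = (2J+1)×Δ×N² = 192
  k=0: +1/(0!×0!×1!×0!×4!×1!) = 1/24
Σ = 1/24  ⇒  CG² = 192×1/24² = 1/3
CG = +√(1/3) = +0.577350

+√(1/3) ≈ +0.577350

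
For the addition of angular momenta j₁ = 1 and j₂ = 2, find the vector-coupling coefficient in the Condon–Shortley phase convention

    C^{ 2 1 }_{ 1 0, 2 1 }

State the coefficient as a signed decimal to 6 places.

j₁+j₂−J=1  J+j₁−j₂=1  J−j₁+j₂=3  j₁+j₂+J+1=6
(j₁±m₁, j₂±m₂, J±M) = (1,1,3,1,3,1)
P² = 3/2
sum k=0..1:
  [0] +1/6 = 1/6
  [1] −1/2 = -1/2
S = -1/3
C² = P²·S² = 1/6 ; C = -0.408248

−√(1/6) = -0.408248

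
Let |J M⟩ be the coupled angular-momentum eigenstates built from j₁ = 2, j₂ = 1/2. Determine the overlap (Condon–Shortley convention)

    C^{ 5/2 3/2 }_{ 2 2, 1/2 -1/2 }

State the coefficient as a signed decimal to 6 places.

+0.447214

triangle: 0!*4!*1!/6! = 24/720
(j±m)!: 4!*0!*0!*1!*4!*1! = 576
prefactor² = (2J+1)*Δ*N² = 576/5
  k=0: +1/(0!*0!*0!*0!*4!*1!) = 1/24
Σ = 1/24  ⇒  CG² = 576/5*1/24² = 1/5
CG = +√(1/5) = +0.447214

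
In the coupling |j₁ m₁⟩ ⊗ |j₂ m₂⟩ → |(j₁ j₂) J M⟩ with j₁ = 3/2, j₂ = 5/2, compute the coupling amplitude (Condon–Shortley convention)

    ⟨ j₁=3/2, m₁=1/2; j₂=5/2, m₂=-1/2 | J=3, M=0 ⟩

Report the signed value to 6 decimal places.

triangle: 1!*2!*4!/8! = 48/40320
(j±m)!: 2!*1!*2!*3!*3!*3! = 864
prefactor² = (2J+1)*Δ*N² = 36/5
  k=0: +1/(0!*1!*1!*2!*1!*2!) = 1/4
  k=1: −1/(1!*0!*0!*1!*2!*3!) = -1/12
Σ = 1/6  ⇒  CG² = 36/5*1/6² = 1/5
CG = +√(1/5) = +0.447214

+√(1/5) ≈ +0.447214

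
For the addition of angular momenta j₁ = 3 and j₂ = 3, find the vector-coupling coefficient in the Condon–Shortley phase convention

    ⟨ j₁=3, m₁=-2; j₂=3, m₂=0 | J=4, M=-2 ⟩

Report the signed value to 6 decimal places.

+√(3/154) ≈ +0.139573

triangle: 2!×4!×4!/11! = 1152/39916800
(j±m)!: 1!×5!×3!×3!×2!×6! = 6220800
prefactor² = (2J+1)×Δ×N² = 124416/77
  k=1: −1/(1!×1!×4!×2!×0!×2!) = -1/96
  k=2: +1/(2!×0!×3!×1!×1!×3!) = 1/72
Σ = 1/288  ⇒  CG² = 124416/77×1/288² = 3/154
CG = +√(3/154) = +0.139573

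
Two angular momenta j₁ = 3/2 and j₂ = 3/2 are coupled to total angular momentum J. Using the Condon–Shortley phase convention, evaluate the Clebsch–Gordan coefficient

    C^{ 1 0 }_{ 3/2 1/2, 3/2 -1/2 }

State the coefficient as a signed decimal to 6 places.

−√(1/20) ≈ -0.223607

√[3·2!1!1!/5! · 2!1!1!2!1!1!] = √(1/5)
  +(−1)^0/∏(0,2,1,1,0,0)! = 1/2  (running 1/2)
  +(−1)^1/∏(1,1,0,0,1,1)! = -1  (running -1/2)
⟨..|..⟩ = √(1/5)·(-1/2) = -0.223607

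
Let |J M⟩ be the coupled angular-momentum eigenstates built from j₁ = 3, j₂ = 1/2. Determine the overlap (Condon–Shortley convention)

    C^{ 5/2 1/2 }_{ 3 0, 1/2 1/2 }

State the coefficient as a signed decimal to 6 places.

j₁+j₂−J=1  J+j₁−j₂=5  J−j₁+j₂=0  j₁+j₂+J+1=7
(j₁±m₁, j₂±m₂, J±M) = (3,3,1,0,3,2)
P² = 432/7
sum k=1..1:
  [1] −1/12 = -1/12
S = -1/12
C² = P²·S² = 3/7 ; C = -0.654654

-0.654654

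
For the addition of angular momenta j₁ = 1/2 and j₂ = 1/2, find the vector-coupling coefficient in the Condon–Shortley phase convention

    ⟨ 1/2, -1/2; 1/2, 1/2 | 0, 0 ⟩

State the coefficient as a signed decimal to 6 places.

−√(1/2) = -0.707107

triangle: 1!*0!*0!/2! = 1/2
(j±m)!: 0!*1!*1!*0!*0!*0! = 1
prefactor² = (2J+1)*Δ*N² = 1/2
  k=1: −1/(1!*0!*0!*0!*0!*0!) = -1
Σ = -1  ⇒  CG² = 1/2*(-1)² = 1/2
CG = −√(1/2) = -0.707107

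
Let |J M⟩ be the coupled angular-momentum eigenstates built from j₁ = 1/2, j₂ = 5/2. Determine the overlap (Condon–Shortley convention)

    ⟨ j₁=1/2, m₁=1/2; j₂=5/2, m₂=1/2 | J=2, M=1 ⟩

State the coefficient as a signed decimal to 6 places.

j₁+j₂−J=1  J+j₁−j₂=0  J−j₁+j₂=4  j₁+j₂+J+1=6
(j₁±m₁, j₂±m₂, J±M) = (1,0,3,2,3,1)
P² = 12
sum k=0..0:
  [0] +1/6 = 1/6
S = 1/6
C² = P²·S² = 1/3 ; C = +0.577350

+0.577350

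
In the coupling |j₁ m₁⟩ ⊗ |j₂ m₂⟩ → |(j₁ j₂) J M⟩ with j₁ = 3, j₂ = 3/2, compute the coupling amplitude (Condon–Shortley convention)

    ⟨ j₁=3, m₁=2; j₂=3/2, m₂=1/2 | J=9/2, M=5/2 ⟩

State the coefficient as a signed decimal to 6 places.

+0.707107  (= +√(1/2))

j₁+j₂−J=0  J+j₁−j₂=6  J−j₁+j₂=3  j₁+j₂+J+1=10
(j₁±m₁, j₂±m₂, J±M) = (5,1,2,1,7,2)
P² = 28800
sum k=0..0:
  [0] +1/240 = 1/240
S = 1/240
C² = P²·S² = 1/2 ; C = +0.707107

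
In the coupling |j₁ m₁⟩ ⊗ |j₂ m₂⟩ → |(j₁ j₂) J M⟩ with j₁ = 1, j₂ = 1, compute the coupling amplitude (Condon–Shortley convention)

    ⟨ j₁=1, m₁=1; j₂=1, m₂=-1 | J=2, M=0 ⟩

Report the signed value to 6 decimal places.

+√(1/6) ≈ +0.408248

√[5·0!2!2!/5! · 2!0!0!2!2!2!] = √(8/3)
  +(−1)^0/∏(0,0,0,0,2,2)! = 1/4  (running 1/4)
⟨..|..⟩ = √(8/3)·(1/4) = +0.408248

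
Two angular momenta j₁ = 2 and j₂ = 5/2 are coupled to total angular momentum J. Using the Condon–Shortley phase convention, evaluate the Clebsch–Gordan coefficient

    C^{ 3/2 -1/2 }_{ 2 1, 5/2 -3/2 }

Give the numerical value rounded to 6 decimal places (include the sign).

√[4·3!1!2!/7! · 3!1!1!4!1!2!] = √(96/35)
  +(−1)^0/∏(0,3,1,1,0,1)! = 1/6  (running 1/6)
  +(−1)^1/∏(1,2,0,0,1,2)! = -1/4  (running -1/12)
⟨..|..⟩ = √(96/35)·(-1/12) = -0.138013

-0.138013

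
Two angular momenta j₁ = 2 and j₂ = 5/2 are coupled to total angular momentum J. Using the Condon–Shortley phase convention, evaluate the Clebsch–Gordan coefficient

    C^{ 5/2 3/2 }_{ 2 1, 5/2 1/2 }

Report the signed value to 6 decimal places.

j₁+j₂−J=2  J+j₁−j₂=2  J−j₁+j₂=3  j₁+j₂+J+1=8
(j₁±m₁, j₂±m₂, J±M) = (3,1,3,2,4,1)
P² = 216/35
sum k=0..1:
  [0] +1/12 = 1/12
  [1] −1/4 = -1/4
S = -1/6
C² = P²·S² = 6/35 ; C = -0.414039

−√(6/35) = -0.414039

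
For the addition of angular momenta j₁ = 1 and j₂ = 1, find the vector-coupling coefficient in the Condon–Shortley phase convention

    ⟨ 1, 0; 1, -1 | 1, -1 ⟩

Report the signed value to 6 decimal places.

√[3·1!1!1!/4! · 1!1!0!2!0!2!] = √(1/2)
  +(−1)^0/∏(0,1,1,0,0,1)! = 1  (running 1)
⟨..|..⟩ = √(1/2)·(1) = +0.707107

+√(1/2) ≈ +0.707107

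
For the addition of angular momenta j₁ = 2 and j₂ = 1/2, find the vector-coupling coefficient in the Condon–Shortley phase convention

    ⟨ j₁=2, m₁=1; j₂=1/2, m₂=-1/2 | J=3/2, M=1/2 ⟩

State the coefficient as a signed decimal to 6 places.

√[4·1!3!0!/5! · 3!1!0!1!2!1!] = √(12/5)
  +(−1)^0/∏(0,1,1,0,2,0)! = 1/2  (running 1/2)
⟨..|..⟩ = √(12/5)·(1/2) = +0.774597

+0.774597  (= +√(3/5))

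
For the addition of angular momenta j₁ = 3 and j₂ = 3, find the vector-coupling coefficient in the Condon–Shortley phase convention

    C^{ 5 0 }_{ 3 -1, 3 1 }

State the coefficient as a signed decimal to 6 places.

−√(25/84) = -0.545545

j₁+j₂−J=1  J+j₁−j₂=5  J−j₁+j₂=5  j₁+j₂+J+1=12
(j₁±m₁, j₂±m₂, J±M) = (2,4,4,2,5,5)
P² = 76800/7
sum k=0..1:
  [0] +1/576 = 1/576
  [1] −1/144 = -1/144
S = -1/192
C² = P²·S² = 25/84 ; C = -0.545545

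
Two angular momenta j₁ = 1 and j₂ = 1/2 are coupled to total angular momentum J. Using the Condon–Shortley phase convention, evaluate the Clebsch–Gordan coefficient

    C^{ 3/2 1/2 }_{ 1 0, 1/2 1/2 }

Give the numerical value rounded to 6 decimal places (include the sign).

+0.816497

√[4·0!2!1!/4! · 1!1!1!0!2!1!] = √(2/3)
  +(−1)^0/∏(0,0,1,1,1,0)! = 1  (running 1)
⟨..|..⟩ = √(2/3)·(1) = +0.816497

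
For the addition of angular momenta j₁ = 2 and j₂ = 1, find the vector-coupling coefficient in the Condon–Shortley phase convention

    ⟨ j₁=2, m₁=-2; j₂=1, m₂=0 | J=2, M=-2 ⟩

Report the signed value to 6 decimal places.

−√(2/3) = -0.816497

j₁+j₂−J=1  J+j₁−j₂=3  J−j₁+j₂=1  j₁+j₂+J+1=6
(j₁±m₁, j₂±m₂, J±M) = (0,4,1,1,0,4)
P² = 24
sum k=1..1:
  [1] −1/6 = -1/6
S = -1/6
C² = P²·S² = 2/3 ; C = -0.816497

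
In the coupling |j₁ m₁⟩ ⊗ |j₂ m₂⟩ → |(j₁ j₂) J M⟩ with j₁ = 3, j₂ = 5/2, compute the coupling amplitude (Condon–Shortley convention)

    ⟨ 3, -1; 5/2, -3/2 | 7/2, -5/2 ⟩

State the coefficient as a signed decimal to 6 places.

triangle: 2!×4!×3!/10! = 288/3628800
(j±m)!: 2!×4!×1!×4!×1!×6! = 829440
prefactor² = (2J+1)×Δ×N² = 18432/35
  k=0: +1/(0!×2!×4!×1!×0!×2!) = 1/96
  k=1: −1/(1!×1!×3!×0!×1!×3!) = -1/36
Σ = -5/288  ⇒  CG² = 18432/35×(-5/288)² = 10/63
CG = −√(10/63) = -0.398410

−√(10/63) ≈ -0.398410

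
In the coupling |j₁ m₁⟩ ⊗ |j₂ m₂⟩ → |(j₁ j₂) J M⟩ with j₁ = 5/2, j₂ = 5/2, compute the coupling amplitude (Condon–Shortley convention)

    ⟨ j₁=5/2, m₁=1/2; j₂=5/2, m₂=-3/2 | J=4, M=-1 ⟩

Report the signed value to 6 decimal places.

+0.597614

√[9·1!4!4!/10! · 3!2!1!4!3!5!] = √(10368/35)
  +(−1)^0/∏(0,1,2,1,2,3)! = 1/24  (running 1/24)
  +(−1)^1/∏(1,0,1,0,3,4)! = -1/144  (running 5/144)
⟨..|..⟩ = √(10368/35)·(5/144) = +0.597614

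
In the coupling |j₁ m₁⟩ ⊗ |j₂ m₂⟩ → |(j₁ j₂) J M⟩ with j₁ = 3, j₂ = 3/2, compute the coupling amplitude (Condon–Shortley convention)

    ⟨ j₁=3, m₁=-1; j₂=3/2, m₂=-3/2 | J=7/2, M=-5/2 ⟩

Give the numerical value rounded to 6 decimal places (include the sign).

+√(10/21) = +0.690066

√[8·1!5!2!/9! · 2!4!0!3!1!6!] = √(7680/7)
  +(−1)^0/∏(0,1,4,0,1,2)! = 1/48  (running 1/48)
⟨..|..⟩ = √(7680/7)·(1/48) = +0.690066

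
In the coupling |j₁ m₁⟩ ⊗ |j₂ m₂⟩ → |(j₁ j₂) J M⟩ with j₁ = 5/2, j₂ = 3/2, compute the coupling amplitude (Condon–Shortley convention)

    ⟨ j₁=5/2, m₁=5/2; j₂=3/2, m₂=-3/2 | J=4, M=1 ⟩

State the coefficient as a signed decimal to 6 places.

√[9·0!5!3!/9! · 5!0!0!3!5!3!] = √(64800/7)
  +(−1)^0/∏(0,0,0,0,5,3)! = 1/720  (running 1/720)
⟨..|..⟩ = √(64800/7)·(1/720) = +0.133631

+√(1/56) ≈ +0.133631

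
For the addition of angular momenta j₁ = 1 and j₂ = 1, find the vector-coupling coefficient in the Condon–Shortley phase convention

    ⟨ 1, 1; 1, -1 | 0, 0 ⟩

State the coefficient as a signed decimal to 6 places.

+0.577350

j₁+j₂−J=2  J+j₁−j₂=0  J−j₁+j₂=0  j₁+j₂+J+1=3
(j₁±m₁, j₂±m₂, J±M) = (2,0,0,2,0,0)
P² = 4/3
sum k=0..0:
  [0] +1/2 = 1/2
S = 1/2
C² = P²·S² = 1/3 ; C = +0.577350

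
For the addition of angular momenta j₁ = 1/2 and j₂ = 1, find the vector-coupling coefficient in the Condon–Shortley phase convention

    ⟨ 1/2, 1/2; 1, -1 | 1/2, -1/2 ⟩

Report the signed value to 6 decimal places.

+0.816497  (= +√(2/3))

√[2·1!0!1!/3! · 1!0!0!2!0!1!] = √(2/3)
  +(−1)^0/∏(0,1,0,0,0,1)! = 1  (running 1)
⟨..|..⟩ = √(2/3)·(1) = +0.816497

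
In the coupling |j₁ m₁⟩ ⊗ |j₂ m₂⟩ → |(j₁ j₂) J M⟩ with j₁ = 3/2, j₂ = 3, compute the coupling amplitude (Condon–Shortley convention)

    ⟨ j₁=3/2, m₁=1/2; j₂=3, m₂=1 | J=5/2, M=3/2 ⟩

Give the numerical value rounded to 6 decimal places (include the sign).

√[6·2!1!4!/8! · 2!1!4!2!4!1!] = √(576/35)
  +(−1)^0/∏(0,2,1,4,0,0)! = 1/48  (running 1/48)
  +(−1)^1/∏(1,1,0,3,1,1)! = -1/6  (running -7/48)
⟨..|..⟩ = √(576/35)·(-7/48) = -0.591608

-0.591608  (= −√(7/20))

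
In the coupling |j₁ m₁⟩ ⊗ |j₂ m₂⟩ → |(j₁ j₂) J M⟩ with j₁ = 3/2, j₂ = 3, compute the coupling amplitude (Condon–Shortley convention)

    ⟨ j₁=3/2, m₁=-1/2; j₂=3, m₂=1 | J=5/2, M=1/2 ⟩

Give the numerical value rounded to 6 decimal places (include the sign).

j₁+j₂−J=2  J+j₁−j₂=1  J−j₁+j₂=4  j₁+j₂+J+1=8
(j₁±m₁, j₂±m₂, J±M) = (1,2,4,2,3,2)
P² = 288/35
sum k=1..2:
  [1] −1/6 = -1/6
  [2] +1/8 = 1/8
S = -1/24
C² = P²·S² = 1/70 ; C = -0.119523

-0.119523  (= −√(1/70))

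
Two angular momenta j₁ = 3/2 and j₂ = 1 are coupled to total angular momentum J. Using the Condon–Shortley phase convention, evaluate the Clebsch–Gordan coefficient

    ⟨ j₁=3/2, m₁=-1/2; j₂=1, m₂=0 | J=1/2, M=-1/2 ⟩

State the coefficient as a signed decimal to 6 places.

triangle: 2!×1!×0!/4! = 2/24
(j±m)!: 1!×2!×1!×1!×0!×1! = 2
prefactor² = (2J+1)×Δ×N² = 1/3
  k=1: −1/(1!×1!×1!×0!×0!×0!) = -1
Σ = -1  ⇒  CG² = 1/3×(-1)² = 1/3
CG = −√(1/3) = -0.577350

−√(1/3) ≈ -0.577350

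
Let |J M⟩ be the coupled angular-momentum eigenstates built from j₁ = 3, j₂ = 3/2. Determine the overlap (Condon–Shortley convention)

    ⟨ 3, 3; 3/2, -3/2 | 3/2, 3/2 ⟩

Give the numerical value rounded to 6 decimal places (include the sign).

+0.755929  (= +√(4/7))

j₁+j₂−J=3  J+j₁−j₂=3  J−j₁+j₂=0  j₁+j₂+J+1=7
(j₁±m₁, j₂±m₂, J±M) = (6,0,0,3,3,0)
P² = 5184/7
sum k=0..0:
  [0] +1/36 = 1/36
S = 1/36
C² = P²·S² = 4/7 ; C = +0.755929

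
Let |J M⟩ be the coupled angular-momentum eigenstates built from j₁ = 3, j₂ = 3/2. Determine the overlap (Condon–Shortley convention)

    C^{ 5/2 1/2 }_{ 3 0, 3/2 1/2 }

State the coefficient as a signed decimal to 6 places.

-0.414039  (= −√(6/35))

√[6·2!4!1!/8! · 3!3!2!1!3!2!] = √(216/35)
  +(−1)^1/∏(1,1,2,1,2,0)! = -1/4  (running -1/4)
  +(−1)^2/∏(2,0,1,0,3,1)! = 1/12  (running -1/6)
⟨..|..⟩ = √(216/35)·(-1/6) = -0.414039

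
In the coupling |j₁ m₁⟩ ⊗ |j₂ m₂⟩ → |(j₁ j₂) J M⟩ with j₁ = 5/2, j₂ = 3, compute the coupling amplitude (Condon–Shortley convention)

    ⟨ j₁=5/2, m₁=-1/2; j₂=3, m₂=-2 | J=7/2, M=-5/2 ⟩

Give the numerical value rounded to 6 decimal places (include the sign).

j₁+j₂−J=2  J+j₁−j₂=3  J−j₁+j₂=4  j₁+j₂+J+1=10
(j₁±m₁, j₂±m₂, J±M) = (2,3,1,5,1,6)
P² = 4608/7
sum k=0..1:
  [0] +1/72 = 1/72
  [1] −1/48 = -1/48
S = -1/144
C² = P²·S² = 2/63 ; C = -0.178174

-0.178174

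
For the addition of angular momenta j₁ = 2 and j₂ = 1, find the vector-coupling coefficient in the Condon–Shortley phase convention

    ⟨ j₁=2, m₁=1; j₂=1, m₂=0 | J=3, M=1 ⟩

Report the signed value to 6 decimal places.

+0.730297

triangle: 0!·4!·2!/7! = 48/5040
(j±m)!: 3!·1!·1!·1!·4!·2! = 288
prefactor² = (2J+1)·Δ·N² = 96/5
  k=0: +1/(0!·0!·1!·1!·3!·1!) = 1/6
Σ = 1/6  ⇒  CG² = 96/5·1/6² = 8/15
CG = +√(8/15) = +0.730297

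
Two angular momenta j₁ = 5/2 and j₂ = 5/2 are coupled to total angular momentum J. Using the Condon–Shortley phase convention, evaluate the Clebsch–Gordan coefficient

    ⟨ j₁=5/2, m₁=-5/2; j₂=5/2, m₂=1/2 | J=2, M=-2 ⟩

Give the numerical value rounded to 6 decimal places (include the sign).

-0.422577  (= −√(5/28))

triangle: 3!*2!*2!/8! = 24/40320
(j±m)!: 0!*5!*3!*2!*0!*4! = 34560
prefactor² = (2J+1)*Δ*N² = 720/7
  k=3: −1/(3!*0!*2!*0!*0!*2!) = -1/24
Σ = -1/24  ⇒  CG² = 720/7*(-1/24)² = 5/28
CG = −√(5/28) = -0.422577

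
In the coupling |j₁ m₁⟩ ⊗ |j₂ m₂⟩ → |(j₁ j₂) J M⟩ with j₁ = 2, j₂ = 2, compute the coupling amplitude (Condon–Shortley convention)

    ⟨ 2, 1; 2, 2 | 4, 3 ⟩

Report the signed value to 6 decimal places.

+0.707107  (= +√(1/2))

√[9·0!4!4!/9! · 3!1!4!0!7!1!] = √(10368)
  +(−1)^0/∏(0,0,1,4,3,0)! = 1/144  (running 1/144)
⟨..|..⟩ = √(10368)·(1/144) = +0.707107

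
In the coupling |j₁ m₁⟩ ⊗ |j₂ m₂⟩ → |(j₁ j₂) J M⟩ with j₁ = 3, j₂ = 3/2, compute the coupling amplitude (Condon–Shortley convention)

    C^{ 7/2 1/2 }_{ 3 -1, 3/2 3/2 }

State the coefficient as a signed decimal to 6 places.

√[8·1!5!2!/9! · 2!4!3!0!4!3!] = √(1536/7)
  +(−1)^1/∏(1,0,3,2,2,0)! = -1/24  (running -1/24)
⟨..|..⟩ = √(1536/7)·(-1/24) = -0.617213

-0.617213  (= −√(8/21))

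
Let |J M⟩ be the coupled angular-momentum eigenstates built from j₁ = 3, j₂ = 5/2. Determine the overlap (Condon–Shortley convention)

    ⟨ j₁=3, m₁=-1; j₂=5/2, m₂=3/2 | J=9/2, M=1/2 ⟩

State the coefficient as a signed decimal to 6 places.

−√(35/99) ≈ -0.594588

√[10·1!5!4!/11! · 2!4!4!1!5!4!] = √(184320/77)
  +(−1)^0/∏(0,1,4,4,1,0)! = 1/576  (running 1/576)
  +(−1)^1/∏(1,0,3,3,2,1)! = -1/72  (running -7/576)
⟨..|..⟩ = √(184320/77)·(-7/576) = -0.594588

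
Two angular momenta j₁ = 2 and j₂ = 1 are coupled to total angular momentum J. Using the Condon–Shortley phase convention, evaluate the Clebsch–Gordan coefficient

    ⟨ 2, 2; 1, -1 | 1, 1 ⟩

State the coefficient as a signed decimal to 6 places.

j₁+j₂−J=2  J+j₁−j₂=2  J−j₁+j₂=0  j₁+j₂+J+1=5
(j₁±m₁, j₂±m₂, J±M) = (4,0,0,2,2,0)
P² = 48/5
sum k=0..0:
  [0] +1/4 = 1/4
S = 1/4
C² = P²·S² = 3/5 ; C = +0.774597

+0.774597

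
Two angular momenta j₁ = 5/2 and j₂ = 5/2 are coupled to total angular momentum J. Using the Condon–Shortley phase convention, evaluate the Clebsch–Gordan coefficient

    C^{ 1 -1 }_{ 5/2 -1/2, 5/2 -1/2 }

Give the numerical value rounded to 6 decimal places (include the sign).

√[3·4!1!1!/7! · 2!3!2!3!0!2!] = √(144/35)
  +(−1)^2/∏(2,2,1,0,0,1)! = 1/4  (running 1/4)
⟨..|..⟩ = √(144/35)·(1/4) = +0.507093

+√(9/35) ≈ +0.507093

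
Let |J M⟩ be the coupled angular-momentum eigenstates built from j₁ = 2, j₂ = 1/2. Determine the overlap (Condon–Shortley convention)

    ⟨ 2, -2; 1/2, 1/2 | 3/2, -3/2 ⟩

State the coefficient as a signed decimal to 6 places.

−√(4/5) ≈ -0.894427

√[4·1!3!0!/5! · 0!4!1!0!0!3!] = √(144/5)
  +(−1)^1/∏(1,0,3,0,0,0)! = -1/6  (running -1/6)
⟨..|..⟩ = √(144/5)·(-1/6) = -0.894427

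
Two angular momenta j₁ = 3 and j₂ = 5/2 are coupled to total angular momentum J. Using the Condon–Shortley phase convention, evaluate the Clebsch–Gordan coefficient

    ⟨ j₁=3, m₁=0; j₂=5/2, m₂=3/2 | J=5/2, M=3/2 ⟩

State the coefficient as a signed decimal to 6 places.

+√(7/30) ≈ +0.483046

√[6·3!3!2!/9! · 3!3!4!1!4!1!] = √(864/35)
  +(−1)^2/∏(2,1,1,2,2,0)! = 1/8  (running 1/8)
  +(−1)^3/∏(3,0,0,1,3,1)! = -1/36  (running 7/72)
⟨..|..⟩ = √(864/35)·(7/72) = +0.483046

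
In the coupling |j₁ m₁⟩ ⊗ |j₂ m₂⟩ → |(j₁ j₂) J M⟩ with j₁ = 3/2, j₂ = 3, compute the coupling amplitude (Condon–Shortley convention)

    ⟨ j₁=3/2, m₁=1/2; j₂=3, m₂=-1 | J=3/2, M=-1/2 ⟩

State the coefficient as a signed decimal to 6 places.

triangle: 3!*0!*3!/7! = 36/5040
(j±m)!: 2!*1!*2!*4!*1!*2! = 192
prefactor² = (2J+1)*Δ*N² = 192/35
  k=1: −1/(1!*2!*0!*1!*0!*2!) = -1/4
Σ = -1/4  ⇒  CG² = 192/35*(-1/4)² = 12/35
CG = −√(12/35) = -0.585540

-0.585540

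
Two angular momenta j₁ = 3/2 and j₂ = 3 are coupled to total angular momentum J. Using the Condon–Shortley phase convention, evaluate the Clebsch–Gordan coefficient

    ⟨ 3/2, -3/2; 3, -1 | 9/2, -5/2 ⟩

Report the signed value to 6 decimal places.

triangle: 0!×3!×6!/10! = 4320/3628800
(j±m)!: 0!×3!×2!×4!×2!×7! = 2903040
prefactor² = (2J+1)×Δ×N² = 34560
  k=0: +1/(0!×0!×3!×2!×0!×4!) = 1/288
Σ = 1/288  ⇒  CG² = 34560×1/288² = 5/12
CG = +√(5/12) = +0.645497

+0.645497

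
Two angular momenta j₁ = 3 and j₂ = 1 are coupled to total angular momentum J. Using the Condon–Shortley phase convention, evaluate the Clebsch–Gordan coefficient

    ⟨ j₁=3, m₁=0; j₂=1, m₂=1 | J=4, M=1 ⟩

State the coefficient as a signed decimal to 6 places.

+√(5/14) ≈ +0.597614

√[9·0!6!2!/9! · 3!3!2!0!5!3!] = √(12960/7)
  +(−1)^0/∏(0,0,3,2,3,0)! = 1/72  (running 1/72)
⟨..|..⟩ = √(12960/7)·(1/72) = +0.597614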